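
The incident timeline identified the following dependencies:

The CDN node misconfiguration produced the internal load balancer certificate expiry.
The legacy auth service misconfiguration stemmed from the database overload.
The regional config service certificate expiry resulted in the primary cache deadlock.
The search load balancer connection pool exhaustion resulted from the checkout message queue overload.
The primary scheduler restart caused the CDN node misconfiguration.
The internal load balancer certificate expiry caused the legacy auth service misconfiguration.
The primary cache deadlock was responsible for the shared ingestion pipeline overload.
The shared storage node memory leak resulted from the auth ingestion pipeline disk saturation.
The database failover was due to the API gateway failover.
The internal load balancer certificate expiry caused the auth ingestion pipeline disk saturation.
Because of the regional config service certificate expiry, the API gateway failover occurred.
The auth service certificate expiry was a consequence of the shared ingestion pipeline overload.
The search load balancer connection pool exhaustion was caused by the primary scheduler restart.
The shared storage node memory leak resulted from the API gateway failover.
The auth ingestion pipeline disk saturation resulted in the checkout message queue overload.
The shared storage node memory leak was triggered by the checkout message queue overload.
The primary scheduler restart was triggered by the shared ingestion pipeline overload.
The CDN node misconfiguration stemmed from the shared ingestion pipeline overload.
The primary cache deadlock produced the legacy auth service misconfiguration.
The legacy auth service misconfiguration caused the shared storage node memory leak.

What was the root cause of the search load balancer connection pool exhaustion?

Tracing upstream from the search load balancer connection pool exhaustion: the search load balancer connection pool exhaustion ← the primary scheduler restart ← the shared ingestion pipeline overload ← the primary cache deadlock ← the regional config service certificate expiry.
The regional config service certificate expiry has no stated cause, so it is the root.

the regional config service certificate expiry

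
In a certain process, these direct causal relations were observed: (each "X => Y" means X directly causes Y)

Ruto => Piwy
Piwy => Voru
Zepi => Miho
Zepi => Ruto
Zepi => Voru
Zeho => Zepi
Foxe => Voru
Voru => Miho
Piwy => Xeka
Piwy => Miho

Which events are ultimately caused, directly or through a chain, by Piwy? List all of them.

Direct effects: Voru, Miho, Xeka.
Not reachable from it: Zeho, Zepi, Ruto, Foxe.

Miho, Voru, Xeka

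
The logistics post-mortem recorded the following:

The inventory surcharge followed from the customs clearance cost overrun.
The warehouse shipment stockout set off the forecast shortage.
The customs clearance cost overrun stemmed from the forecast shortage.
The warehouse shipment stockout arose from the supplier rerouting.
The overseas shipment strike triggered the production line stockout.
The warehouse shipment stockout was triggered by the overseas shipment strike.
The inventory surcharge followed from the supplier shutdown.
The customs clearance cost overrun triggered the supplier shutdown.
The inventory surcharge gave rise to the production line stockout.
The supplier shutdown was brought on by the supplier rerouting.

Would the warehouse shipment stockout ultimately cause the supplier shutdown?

Yes

There is a causal chain: the warehouse shipment stockout → the forecast shortage → the customs clearance cost overrun → the supplier shutdown.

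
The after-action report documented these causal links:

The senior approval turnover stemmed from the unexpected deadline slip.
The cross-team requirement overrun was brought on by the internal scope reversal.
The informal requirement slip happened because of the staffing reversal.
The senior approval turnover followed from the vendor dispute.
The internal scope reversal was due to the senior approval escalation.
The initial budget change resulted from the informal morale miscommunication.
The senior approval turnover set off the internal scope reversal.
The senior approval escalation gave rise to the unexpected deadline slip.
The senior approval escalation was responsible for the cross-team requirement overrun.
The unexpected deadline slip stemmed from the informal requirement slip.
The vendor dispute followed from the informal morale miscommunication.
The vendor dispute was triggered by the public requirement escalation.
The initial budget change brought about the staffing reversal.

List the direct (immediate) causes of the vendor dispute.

the informal morale miscommunication, the public requirement escalation → the vendor dispute with nothing further upstream stated.

the informal morale miscommunication, the public requirement escalation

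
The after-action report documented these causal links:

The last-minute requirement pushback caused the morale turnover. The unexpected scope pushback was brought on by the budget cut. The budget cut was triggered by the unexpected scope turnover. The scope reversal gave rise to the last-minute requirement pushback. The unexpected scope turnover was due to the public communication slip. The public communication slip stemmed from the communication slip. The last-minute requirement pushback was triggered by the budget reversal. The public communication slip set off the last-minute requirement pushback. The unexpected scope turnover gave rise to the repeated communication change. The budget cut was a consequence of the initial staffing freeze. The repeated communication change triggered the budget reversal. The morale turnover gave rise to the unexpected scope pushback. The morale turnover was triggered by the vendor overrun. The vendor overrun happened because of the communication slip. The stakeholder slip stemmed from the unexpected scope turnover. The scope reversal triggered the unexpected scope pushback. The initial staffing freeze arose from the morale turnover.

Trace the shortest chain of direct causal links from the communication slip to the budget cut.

the communication slip → the public communication slip → the unexpected scope turnover → the budget cut

the communication slip → the public communication slip
the public communication slip → the unexpected scope turnover
the unexpected scope turnover → the budget cut
Length: 3 steps.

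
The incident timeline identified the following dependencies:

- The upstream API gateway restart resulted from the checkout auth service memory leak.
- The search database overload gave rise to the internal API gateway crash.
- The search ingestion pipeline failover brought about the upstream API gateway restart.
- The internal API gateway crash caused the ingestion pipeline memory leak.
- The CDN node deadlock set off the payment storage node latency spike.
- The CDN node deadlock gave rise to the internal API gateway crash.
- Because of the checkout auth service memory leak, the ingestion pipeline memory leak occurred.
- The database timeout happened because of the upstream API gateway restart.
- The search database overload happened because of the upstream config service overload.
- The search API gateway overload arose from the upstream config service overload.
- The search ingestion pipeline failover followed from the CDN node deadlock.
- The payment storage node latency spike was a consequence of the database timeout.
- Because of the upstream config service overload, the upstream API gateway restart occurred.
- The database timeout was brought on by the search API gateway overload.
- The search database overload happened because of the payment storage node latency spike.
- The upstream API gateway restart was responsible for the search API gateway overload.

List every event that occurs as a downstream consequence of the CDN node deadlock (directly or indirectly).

the database timeout, the ingestion pipeline memory leak, the internal API gateway crash, the payment storage node latency spike, the search API gateway overload, the search database overload, the search ingestion pipeline failover, the upstream API gateway restart

Direct effects: the search ingestion pipeline failover, the payment storage node latency spike, the internal API gateway crash.
2 steps out: the upstream API gateway restart, the search database overload, the ingestion pipeline memory leak.
3 steps out: the search API gateway overload, the database timeout.
Not reachable from it: the upstream config service overload, the checkout auth service memory leak.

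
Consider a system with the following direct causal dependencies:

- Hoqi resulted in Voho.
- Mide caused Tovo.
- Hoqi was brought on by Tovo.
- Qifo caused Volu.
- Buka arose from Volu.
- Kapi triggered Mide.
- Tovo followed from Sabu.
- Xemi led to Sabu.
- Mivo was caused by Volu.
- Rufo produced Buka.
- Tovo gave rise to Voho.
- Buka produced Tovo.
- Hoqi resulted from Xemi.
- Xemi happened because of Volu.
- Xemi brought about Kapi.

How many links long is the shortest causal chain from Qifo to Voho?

4

Shortest chain: Qifo → Volu → Xemi → Hoqi → Voho.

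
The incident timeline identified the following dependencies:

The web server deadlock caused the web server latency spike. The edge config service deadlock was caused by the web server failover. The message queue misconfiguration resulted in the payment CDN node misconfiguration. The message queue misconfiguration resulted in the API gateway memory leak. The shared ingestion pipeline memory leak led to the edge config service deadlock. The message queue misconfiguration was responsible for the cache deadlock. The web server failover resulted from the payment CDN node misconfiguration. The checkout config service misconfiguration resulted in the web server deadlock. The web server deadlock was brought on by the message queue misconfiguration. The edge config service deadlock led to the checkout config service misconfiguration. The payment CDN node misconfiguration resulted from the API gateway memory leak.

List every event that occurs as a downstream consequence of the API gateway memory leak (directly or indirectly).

the checkout config service misconfiguration, the edge config service deadlock, the payment CDN node misconfiguration, the web server deadlock, the web server failover, the web server latency spike

Direct effects: the payment CDN node misconfiguration.
2 steps out: the web server failover.
3 steps out: the edge config service deadlock.
4 steps out: the checkout config service misconfiguration.
5 steps out: the web server deadlock.
6 steps out: the web server latency spike.
Not reachable from it: the message queue misconfiguration, the cache deadlock, the shared ingestion pipeline memory leak.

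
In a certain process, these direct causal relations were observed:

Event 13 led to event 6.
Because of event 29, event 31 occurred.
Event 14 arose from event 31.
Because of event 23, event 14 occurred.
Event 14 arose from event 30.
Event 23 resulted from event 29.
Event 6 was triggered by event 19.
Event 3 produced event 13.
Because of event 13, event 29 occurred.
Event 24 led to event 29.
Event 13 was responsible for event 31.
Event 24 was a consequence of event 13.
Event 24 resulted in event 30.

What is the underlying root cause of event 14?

Tracing upstream from event 14: event 14 ← event 31 ← event 13 ← event 3.
Event 3 has no stated cause, so it is the root.

event 3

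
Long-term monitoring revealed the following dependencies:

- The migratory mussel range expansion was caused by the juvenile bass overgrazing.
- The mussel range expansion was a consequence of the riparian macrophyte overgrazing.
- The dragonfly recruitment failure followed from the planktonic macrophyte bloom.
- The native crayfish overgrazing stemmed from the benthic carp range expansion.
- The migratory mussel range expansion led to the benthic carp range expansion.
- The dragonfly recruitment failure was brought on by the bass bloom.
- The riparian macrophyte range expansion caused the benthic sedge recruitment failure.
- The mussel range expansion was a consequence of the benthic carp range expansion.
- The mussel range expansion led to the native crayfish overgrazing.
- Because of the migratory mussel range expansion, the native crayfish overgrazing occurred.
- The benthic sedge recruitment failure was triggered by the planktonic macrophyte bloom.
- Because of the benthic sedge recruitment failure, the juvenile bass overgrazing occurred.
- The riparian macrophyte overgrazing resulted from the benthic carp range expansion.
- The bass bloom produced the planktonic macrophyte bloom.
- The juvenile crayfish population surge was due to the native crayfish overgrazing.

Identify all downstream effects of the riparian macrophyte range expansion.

the benthic carp range expansion, the benthic sedge recruitment failure, the juvenile bass overgrazing, the juvenile crayfish population surge, the migratory mussel range expansion, the mussel range expansion, the native crayfish overgrazing, the riparian macrophyte overgrazing

Direct effects: the benthic sedge recruitment failure.
2 steps out: the juvenile bass overgrazing.
3 steps out: the migratory mussel range expansion.
4 steps out: the benthic carp range expansion, the native crayfish overgrazing.
5 steps out: the riparian macrophyte overgrazing, the mussel range expansion, the juvenile crayfish population surge.
Not reachable from it: the bass bloom, the planktonic macrophyte bloom, the dragonfly recruitment failure.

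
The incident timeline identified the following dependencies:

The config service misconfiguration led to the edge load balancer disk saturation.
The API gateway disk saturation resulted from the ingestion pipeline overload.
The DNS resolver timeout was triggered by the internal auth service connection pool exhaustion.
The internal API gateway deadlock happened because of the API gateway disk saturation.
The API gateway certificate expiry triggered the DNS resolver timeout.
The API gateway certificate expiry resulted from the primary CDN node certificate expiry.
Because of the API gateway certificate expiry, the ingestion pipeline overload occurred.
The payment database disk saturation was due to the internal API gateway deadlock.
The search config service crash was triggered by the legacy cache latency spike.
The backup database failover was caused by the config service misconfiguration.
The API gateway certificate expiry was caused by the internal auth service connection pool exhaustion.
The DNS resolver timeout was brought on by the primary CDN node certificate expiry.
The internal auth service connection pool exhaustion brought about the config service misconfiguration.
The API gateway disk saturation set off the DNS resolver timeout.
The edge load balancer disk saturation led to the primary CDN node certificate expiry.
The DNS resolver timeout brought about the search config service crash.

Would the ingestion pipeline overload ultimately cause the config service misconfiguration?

The ingestion pipeline overload leads to the API gateway disk saturation, the DNS resolver timeout, the search config service crash, the internal API gateway deadlock, the payment database disk saturation; the config service misconfiguration is not among them.

No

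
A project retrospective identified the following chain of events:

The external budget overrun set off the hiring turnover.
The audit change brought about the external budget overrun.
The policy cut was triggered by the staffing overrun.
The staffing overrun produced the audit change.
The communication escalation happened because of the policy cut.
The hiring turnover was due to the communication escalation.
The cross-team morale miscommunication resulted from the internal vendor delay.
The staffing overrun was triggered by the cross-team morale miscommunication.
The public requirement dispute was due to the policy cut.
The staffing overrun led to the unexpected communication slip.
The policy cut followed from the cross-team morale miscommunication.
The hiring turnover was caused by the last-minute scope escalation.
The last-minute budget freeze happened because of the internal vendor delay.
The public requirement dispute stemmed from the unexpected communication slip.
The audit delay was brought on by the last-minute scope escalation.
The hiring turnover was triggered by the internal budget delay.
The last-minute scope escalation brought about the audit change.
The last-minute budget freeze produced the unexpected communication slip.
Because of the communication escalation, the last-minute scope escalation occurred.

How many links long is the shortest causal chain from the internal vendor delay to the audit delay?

Shortest chain: the internal vendor delay → the cross-team morale miscommunication → the policy cut → the communication escalation → the last-minute scope escalation → the audit delay.

5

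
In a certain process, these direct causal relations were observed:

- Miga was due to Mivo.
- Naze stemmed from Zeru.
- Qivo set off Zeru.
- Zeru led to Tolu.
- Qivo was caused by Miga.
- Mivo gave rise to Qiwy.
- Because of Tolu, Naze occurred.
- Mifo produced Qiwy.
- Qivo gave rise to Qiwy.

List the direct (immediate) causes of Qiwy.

Upstream contributors include Miga, but only Mifo, Mivo, Qivo feed directly into Qiwy.

Mifo, Mivo, Qivo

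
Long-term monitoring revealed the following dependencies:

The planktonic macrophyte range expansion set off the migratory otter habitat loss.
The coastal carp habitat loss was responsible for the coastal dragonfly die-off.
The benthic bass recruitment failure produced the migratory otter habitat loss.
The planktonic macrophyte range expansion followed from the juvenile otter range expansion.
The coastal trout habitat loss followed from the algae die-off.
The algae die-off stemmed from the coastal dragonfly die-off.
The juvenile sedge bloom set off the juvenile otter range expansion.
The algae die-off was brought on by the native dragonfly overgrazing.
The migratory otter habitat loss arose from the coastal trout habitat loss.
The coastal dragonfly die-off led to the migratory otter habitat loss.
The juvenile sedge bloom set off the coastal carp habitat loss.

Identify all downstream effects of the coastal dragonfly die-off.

Direct effects: the algae die-off, the migratory otter habitat loss.
2 steps out: the coastal trout habitat loss.
Not reachable from it: the benthic bass recruitment failure, the juvenile sedge bloom, the native dragonfly overgrazing, the juvenile otter range expansion, the coastal carp habitat loss, the planktonic macrophyte range expansion.

the algae die-off, the coastal trout habitat loss, the migratory otter habitat loss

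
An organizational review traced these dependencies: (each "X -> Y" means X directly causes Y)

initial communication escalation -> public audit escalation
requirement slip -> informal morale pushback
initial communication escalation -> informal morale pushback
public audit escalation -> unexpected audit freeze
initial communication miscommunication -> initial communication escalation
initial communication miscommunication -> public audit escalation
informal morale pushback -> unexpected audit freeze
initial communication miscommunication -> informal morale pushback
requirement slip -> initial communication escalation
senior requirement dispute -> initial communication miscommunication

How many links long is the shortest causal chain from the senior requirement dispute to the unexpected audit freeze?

Shortest chain: the senior requirement dispute → the initial communication miscommunication → the public audit escalation → the unexpected audit freeze.

3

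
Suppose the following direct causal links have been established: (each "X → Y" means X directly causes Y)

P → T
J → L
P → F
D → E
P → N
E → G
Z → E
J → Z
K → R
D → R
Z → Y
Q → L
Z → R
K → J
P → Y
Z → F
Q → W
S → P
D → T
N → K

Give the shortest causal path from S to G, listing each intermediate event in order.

S → P → N → K → J → Z → E → G

S → P
P → N
N → K
K → J
J → Z
Z → E
E → G
Length: 7 steps.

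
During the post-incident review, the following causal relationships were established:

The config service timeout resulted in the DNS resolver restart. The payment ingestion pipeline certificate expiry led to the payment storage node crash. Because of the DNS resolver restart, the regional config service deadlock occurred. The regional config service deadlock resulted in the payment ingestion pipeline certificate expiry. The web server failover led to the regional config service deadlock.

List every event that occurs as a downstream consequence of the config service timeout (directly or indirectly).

the DNS resolver restart, the payment ingestion pipeline certificate expiry, the payment storage node crash, the regional config service deadlock

Direct effects: the DNS resolver restart.
2 steps out: the regional config service deadlock.
3 steps out: the payment ingestion pipeline certificate expiry.
4 steps out: the payment storage node crash.
Not reachable from it: the web server failover.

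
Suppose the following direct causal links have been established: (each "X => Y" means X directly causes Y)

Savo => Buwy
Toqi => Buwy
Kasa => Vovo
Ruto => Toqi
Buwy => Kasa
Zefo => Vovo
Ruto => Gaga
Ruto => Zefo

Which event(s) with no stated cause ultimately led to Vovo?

Ruto, Savo

Tracing upstream from Vovo: Vovo ← Zefo ← Ruto.
A separate upstream branch: Vovo ← Kasa ← Buwy ← Savo.
Each of those chain origins has no stated cause.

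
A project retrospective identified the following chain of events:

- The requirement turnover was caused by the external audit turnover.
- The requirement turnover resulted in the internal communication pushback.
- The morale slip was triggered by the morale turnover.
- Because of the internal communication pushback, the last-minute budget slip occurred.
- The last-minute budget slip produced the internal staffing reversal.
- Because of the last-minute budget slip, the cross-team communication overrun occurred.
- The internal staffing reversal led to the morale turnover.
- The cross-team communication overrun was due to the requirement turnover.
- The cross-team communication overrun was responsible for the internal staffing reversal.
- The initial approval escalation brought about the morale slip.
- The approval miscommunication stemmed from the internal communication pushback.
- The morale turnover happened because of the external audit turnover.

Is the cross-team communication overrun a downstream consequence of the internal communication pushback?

Yes

There is a causal chain: the internal communication pushback → the last-minute budget slip → the cross-team communication overrun.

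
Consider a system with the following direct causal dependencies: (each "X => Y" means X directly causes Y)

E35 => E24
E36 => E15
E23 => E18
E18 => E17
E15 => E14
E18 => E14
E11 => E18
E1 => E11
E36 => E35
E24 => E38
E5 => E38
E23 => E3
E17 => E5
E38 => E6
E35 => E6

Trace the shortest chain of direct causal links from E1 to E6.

E1 → E11
E11 → E18
E18 → E17
E17 → E5
E5 → E38
E38 → E6
Length: 6 steps.

E1 → E11 → E18 → E17 → E5 → E38 → E6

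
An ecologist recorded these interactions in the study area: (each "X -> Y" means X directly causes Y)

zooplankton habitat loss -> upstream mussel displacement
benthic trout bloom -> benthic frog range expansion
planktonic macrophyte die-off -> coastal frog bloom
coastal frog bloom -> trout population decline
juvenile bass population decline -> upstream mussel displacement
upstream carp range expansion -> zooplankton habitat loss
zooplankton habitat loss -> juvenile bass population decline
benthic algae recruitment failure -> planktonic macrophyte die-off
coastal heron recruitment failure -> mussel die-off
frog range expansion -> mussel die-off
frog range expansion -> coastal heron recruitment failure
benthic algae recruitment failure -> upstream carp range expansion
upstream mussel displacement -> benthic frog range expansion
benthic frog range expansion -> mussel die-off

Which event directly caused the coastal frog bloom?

the planktonic macrophyte die-off

Upstream contributors include the benthic algae recruitment failure, but only the planktonic macrophyte die-off feeds directly into the coastal frog bloom.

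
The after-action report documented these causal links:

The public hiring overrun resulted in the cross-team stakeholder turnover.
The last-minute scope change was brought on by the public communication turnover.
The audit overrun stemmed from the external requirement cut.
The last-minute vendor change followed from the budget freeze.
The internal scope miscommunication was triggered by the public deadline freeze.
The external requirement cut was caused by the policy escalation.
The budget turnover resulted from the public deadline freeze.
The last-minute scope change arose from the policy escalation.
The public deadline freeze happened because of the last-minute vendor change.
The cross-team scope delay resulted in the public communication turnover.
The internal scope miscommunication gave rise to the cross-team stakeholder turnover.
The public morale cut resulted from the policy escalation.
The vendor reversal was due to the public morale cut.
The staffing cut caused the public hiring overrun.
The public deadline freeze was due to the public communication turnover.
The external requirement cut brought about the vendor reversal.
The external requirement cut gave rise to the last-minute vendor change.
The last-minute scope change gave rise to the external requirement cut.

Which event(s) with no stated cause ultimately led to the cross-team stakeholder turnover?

the budget freeze, the cross-team scope delay, the policy escalation, the staffing cut

Tracing upstream from the cross-team stakeholder turnover: the cross-team stakeholder turnover ← the internal scope miscommunication ← the public deadline freeze ← the public communication turnover ← the cross-team scope delay.
A separate upstream branch: the cross-team stakeholder turnover ← the internal scope miscommunication ← the public deadline freeze ← the last-minute vendor change ← the external requirement cut ← the policy escalation.
A separate upstream branch: the cross-team stakeholder turnover ← the internal scope miscommunication ← the public deadline freeze ← the last-minute vendor change ← the budget freeze.
A separate upstream branch: the cross-team stakeholder turnover ← the public hiring overrun ← the staffing cut.
Each of those chain origins has no stated cause.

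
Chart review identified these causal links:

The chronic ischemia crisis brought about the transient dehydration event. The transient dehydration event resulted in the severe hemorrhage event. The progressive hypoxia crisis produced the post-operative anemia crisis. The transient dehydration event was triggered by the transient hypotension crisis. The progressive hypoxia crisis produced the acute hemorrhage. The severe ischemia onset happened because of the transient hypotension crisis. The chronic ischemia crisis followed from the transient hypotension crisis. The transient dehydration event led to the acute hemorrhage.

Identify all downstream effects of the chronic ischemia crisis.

Direct effects: the transient dehydration event.
2 steps out: the acute hemorrhage, the severe hemorrhage event.
Not reachable from it: the transient hypotension crisis, the severe ischemia onset, the progressive hypoxia crisis, the post-operative anemia crisis.

the acute hemorrhage, the severe hemorrhage event, the transient dehydration event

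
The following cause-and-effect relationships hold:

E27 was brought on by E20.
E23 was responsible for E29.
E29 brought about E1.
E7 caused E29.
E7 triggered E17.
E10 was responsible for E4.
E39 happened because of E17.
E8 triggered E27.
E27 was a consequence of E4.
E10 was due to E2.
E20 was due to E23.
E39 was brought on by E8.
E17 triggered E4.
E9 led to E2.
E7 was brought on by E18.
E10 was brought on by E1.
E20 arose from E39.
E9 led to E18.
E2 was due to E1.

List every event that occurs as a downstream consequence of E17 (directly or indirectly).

Direct effects: E39, E4.
2 steps out: E20, E27.
Not reachable from it: E9, E18, E7, E23, E29, E1, E2, E10, E8.

E20, E27, E39, E4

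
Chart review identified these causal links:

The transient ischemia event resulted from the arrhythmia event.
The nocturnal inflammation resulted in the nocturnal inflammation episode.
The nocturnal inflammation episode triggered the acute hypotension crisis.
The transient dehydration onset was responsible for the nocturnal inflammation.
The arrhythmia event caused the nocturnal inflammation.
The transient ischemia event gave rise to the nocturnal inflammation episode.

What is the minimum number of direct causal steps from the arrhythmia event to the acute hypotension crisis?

3

Shortest chain: the arrhythmia event → the nocturnal inflammation → the nocturnal inflammation episode → the acute hypotension crisis.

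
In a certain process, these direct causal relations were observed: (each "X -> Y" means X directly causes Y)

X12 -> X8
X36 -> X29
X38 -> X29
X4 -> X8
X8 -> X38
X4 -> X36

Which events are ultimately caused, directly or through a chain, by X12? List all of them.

Direct effects: X8.
2 steps out: X38.
3 steps out: X29.
Not reachable from it: X4, X36.

X29, X38, X8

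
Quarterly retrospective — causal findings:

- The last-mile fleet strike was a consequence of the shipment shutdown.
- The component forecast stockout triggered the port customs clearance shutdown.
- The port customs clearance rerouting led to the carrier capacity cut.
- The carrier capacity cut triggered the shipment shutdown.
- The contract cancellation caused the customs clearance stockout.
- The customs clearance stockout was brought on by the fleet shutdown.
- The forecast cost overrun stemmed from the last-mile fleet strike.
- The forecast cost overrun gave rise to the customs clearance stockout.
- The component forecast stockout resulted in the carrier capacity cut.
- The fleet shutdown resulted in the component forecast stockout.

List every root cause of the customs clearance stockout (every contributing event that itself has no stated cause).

the contract cancellation, the fleet shutdown, the port customs clearance rerouting

Tracing upstream from the customs clearance stockout: the customs clearance stockout ← the forecast cost overrun ← the last-mile fleet strike ← the shipment shutdown ← the carrier capacity cut ← the port customs clearance rerouting.
A separate upstream branch: the customs clearance stockout ← the fleet shutdown.
A separate upstream branch: the customs clearance stockout ← the contract cancellation.
Each of those chain origins has no stated cause.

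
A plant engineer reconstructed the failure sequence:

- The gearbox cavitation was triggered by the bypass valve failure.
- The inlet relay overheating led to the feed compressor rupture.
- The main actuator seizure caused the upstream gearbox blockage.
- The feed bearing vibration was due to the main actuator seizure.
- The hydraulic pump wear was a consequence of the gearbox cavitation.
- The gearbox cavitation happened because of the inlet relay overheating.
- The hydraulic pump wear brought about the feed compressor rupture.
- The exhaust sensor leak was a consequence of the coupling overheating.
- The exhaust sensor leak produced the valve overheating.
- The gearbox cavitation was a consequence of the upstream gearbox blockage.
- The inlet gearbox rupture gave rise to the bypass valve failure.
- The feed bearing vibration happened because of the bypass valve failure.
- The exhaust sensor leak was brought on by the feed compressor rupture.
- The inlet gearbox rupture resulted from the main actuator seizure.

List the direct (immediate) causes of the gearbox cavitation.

Upstream contributors include the main actuator seizure, the inlet gearbox rupture, but only the bypass valve failure, the inlet relay overheating, the upstream gearbox blockage feed directly into the gearbox cavitation.

the bypass valve failure, the inlet relay overheating, the upstream gearbox blockage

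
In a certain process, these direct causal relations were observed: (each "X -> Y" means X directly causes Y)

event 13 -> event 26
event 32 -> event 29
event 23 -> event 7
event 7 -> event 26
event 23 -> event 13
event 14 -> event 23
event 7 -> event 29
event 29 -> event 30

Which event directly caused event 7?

event 23

Upstream contributors include event 14, but only event 23 feeds directly into event 7.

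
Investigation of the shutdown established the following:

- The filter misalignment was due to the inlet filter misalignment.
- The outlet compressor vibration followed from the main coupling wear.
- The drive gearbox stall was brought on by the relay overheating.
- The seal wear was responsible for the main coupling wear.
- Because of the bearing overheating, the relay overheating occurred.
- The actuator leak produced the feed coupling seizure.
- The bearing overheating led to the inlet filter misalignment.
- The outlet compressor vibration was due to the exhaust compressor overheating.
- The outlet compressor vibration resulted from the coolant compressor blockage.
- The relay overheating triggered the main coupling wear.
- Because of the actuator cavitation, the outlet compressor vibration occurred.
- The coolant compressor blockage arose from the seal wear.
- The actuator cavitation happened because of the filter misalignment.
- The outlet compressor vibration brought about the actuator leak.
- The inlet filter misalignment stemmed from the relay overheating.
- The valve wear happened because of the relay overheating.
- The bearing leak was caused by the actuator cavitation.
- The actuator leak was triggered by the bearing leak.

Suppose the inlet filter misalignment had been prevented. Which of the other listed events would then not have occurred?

the actuator cavitation, the bearing leak, the filter misalignment

Downstream of the inlet filter misalignment: the filter misalignment, the actuator cavitation, the bearing leak, the outlet compressor vibration, the actuator leak, the feed coupling seizure.
Of those, still caused via another path: the outlet compressor vibration, the actuator leak, the feed coupling seizure.
The remainder have no surviving cause.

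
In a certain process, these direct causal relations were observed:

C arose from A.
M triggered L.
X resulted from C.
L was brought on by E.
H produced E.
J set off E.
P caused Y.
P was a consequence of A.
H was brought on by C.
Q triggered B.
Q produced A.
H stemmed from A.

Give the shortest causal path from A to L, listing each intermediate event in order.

A → H → E → L

A → H
H → E
E → L
Length: 3 steps.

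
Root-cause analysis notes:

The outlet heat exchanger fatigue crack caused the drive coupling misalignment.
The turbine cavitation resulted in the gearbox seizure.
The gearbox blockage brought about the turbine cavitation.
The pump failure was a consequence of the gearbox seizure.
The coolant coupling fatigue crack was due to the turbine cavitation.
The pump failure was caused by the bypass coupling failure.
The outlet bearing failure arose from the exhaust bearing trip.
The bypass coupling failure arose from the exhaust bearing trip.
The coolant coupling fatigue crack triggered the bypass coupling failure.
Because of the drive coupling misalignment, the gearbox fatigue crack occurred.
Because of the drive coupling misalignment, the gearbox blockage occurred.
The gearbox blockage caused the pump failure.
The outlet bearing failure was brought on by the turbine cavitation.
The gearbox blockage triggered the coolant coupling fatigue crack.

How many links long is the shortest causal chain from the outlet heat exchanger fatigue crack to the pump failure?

3

Shortest chain: the outlet heat exchanger fatigue crack → the drive coupling misalignment → the gearbox blockage → the pump failure.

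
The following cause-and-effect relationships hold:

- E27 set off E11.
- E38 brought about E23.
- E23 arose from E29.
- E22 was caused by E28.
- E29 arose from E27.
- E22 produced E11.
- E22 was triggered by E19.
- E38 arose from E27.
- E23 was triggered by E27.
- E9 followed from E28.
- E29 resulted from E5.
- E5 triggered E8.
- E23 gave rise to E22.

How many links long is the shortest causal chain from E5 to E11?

Shortest chain: E5 → E29 → E23 → E22 → E11.

4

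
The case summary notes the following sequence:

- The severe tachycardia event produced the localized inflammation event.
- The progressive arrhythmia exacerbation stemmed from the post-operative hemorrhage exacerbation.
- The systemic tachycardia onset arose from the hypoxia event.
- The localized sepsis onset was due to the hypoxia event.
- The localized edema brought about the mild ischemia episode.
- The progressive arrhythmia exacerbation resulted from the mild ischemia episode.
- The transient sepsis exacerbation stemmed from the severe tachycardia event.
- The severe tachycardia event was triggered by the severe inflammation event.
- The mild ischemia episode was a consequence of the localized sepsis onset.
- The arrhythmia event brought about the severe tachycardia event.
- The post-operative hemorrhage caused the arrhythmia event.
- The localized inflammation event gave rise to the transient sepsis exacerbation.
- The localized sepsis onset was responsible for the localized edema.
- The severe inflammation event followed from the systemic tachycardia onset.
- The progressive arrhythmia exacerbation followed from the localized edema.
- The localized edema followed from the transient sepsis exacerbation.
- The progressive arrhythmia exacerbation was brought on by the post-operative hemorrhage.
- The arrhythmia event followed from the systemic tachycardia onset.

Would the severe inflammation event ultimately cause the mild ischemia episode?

Yes

There is a causal chain: the severe inflammation event → the severe tachycardia event → the transient sepsis exacerbation → the localized edema → the mild ischemia episode.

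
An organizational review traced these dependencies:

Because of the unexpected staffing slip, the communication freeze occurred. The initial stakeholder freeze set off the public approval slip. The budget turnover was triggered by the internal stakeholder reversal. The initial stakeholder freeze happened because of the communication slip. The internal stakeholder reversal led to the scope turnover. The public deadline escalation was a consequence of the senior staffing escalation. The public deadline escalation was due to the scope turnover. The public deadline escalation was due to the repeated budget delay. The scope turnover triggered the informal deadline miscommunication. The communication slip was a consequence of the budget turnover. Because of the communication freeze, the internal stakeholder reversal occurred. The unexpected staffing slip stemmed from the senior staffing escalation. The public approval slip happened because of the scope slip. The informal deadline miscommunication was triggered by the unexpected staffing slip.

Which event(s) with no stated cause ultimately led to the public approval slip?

Tracing upstream from the public approval slip: the public approval slip ← the initial stakeholder freeze ← the communication slip ← the budget turnover ← the internal stakeholder reversal ← the communication freeze ← the unexpected staffing slip ← the senior staffing escalation.
A separate upstream branch: the public approval slip ← the scope slip.
Each of those chain origins has no stated cause.

the scope slip, the senior staffing escalation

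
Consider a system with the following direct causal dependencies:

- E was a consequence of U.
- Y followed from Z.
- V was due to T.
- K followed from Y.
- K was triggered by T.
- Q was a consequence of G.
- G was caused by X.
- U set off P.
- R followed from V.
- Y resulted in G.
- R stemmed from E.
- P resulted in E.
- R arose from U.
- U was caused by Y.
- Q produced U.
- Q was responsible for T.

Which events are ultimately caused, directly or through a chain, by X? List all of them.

Direct effects: G.
2 steps out: Q.
3 steps out: U, T.
4 steps out: P, E, V, R, K.
Not reachable from it: Z, Y.

E, G, K, P, Q, R, T, U, V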